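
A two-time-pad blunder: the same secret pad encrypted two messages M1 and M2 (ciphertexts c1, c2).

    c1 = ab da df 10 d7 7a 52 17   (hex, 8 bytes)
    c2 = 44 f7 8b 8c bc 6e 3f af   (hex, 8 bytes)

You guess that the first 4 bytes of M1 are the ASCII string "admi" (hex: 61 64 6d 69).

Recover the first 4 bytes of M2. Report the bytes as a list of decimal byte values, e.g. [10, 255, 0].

[142, 73, 57, 245]

First, c1 ⊕ c2 = (M1 ⊕ K) ⊕ (M2 ⊕ K) = M1 ⊕ M2, so the key drops out. Then M2 = (M1 ⊕ M2) ⊕ M1 over the first 4 bytes.
byte 0: (ab XOR 44) XOR 61 = ef XOR 61 = 8e
byte 1: (da XOR f7) XOR 64 = 2d XOR 64 = 49
byte 2: (df XOR 8b) XOR 6d = 54 XOR 6d = 39
byte 3: (10 XOR 8c) XOR 69 = 9c XOR 69 = f5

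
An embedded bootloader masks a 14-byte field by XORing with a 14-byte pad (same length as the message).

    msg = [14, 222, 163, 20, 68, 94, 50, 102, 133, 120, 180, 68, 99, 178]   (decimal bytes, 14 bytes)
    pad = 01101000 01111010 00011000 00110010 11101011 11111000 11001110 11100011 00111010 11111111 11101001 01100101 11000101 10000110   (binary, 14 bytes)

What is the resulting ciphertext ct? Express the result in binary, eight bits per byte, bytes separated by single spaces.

01100110 10100100 10111011 00100110 10101111 10100110 11111100 10000101 10111111 10000111 01011101 00100001 10100110 00110100

00001110 ^ 01101000 = 01100110
11011110 ^ 01111010 = 10100100
10100011 ^ 00011000 = 10111011
00010100 ^ 00110010 = 00100110
01000100 ^ 11101011 = 10101111
01011110 ^ 11111000 = 10100110
00110010 ^ 11001110 = 11111100
01100110 ^ 11100011 = 10000101
10000101 ^ 00111010 = 10111111
01111000 ^ 11111111 = 10000111
10110100 ^ 11101001 = 01011101
01000100 ^ 01100101 = 00100001
01100011 ^ 11000101 = 10100110
10110010 ^ 10000110 = 00110100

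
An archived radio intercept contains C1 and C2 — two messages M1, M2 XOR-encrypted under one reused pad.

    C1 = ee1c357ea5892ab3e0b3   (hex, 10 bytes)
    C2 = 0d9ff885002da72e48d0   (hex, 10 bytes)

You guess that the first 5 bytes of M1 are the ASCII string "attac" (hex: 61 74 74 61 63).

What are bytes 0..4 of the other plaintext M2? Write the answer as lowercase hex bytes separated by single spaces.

First, C1 ⊕ C2 = (M1 ⊕ K) ⊕ (M2 ⊕ K) = M1 ⊕ M2, so the key drops out. Then M2 = (M1 ⊕ M2) ⊕ M1 over the first 5 bytes.
byte 0: (ee XOR 0d) XOR 61 = e3 XOR 61 = 82
byte 1: (1c XOR 9f) XOR 74 = 83 XOR 74 = f7
byte 2: (35 XOR f8) XOR 74 = cd XOR 74 = b9
byte 3: (7e XOR 85) XOR 61 = fb XOR 61 = 9a
byte 4: (a5 XOR 00) XOR 63 = a5 XOR 63 = c6

82 f7 b9 9a c6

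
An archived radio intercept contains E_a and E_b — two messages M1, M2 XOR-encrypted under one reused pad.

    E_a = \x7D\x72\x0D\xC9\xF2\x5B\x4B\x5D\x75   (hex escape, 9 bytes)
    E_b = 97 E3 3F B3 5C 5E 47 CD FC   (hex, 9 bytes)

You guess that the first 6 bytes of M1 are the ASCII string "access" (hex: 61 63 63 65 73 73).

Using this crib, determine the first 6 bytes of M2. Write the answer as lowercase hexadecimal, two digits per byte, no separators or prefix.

First, E_a ⊕ E_b = (M1 ⊕ K) ⊕ (M2 ⊕ K) = M1 ⊕ M2, so the key drops out. Then M2 = (M1 ⊕ M2) ⊕ M1 over the first 6 bytes.
byte 0: (7d ^ 97) ^ 61 = ea ^ 61 = 8b
byte 1: (72 ^ e3) ^ 63 = 91 ^ 63 = f2
byte 2: (0d ^ 3f) ^ 63 = 32 ^ 63 = 51
byte 3: (c9 ^ b3) ^ 65 = 7a ^ 65 = 1f
byte 4: (f2 ^ 5c) ^ 73 = ae ^ 73 = dd
byte 5: (5b ^ 5e) ^ 73 = 05 ^ 73 = 76

8bf2511fdd76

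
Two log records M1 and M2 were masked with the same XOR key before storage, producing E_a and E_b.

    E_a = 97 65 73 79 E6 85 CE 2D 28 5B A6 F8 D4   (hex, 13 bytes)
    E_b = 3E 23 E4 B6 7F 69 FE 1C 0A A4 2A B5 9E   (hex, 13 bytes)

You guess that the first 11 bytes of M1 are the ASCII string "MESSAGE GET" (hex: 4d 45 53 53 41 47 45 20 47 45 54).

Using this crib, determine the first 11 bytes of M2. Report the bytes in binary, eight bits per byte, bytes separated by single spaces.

11100100 00000011 11000100 10011100 11011000 10101011 01110101 00010001 01100101 10111010 11011000

First, E_a ⊕ E_b = (M1 ⊕ K) ⊕ (M2 ⊕ K) = M1 ⊕ M2, so the key drops out. Then M2 = (M1 ⊕ M2) ⊕ M1 over the first 11 bytes.
byte 0: (97 XOR 3e) XOR 4d = a9 XOR 4d = e4
byte 1: (65 XOR 23) XOR 45 = 46 XOR 45 = 03
byte 2: (73 XOR e4) XOR 53 = 97 XOR 53 = c4
byte 3: (79 XOR b6) XOR 53 = cf XOR 53 = 9c
byte 4: (e6 XOR 7f) XOR 41 = 99 XOR 41 = d8
byte 5: (85 XOR 69) XOR 47 = ec XOR 47 = ab
byte 6: (ce XOR fe) XOR 45 = 30 XOR 45 = 75
byte 7: (2d XOR 1c) XOR 20 = 31 XOR 20 = 11
byte 8: (28 XOR 0a) XOR 47 = 22 XOR 47 = 65
byte 9: (5b XOR a4) XOR 45 = ff XOR 45 = ba
byte 10: (a6 XOR 2a) XOR 54 = 8c XOR 54 = d8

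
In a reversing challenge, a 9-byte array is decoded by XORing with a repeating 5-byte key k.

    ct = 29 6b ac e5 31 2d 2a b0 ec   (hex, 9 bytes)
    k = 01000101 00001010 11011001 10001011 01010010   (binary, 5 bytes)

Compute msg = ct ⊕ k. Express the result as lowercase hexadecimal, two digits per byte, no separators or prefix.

The 5-byte key repeats, so the effective keystream is 45 0a d9 8b 52 45 0a d9 8b.
byte 0: 29 ^ 45 = 6c
byte 1: 6b ^ 0a = 61
byte 2: ac ^ d9 = 75
byte 3: e5 ^ 8b = 6e
byte 4: 31 ^ 52 = 63
byte 5: 2d ^ 45 = 68
byte 6: 2a ^ 0a = 20
byte 7: b0 ^ d9 = 69
byte 8: ec ^ 8b = 67

6c61756e6368206967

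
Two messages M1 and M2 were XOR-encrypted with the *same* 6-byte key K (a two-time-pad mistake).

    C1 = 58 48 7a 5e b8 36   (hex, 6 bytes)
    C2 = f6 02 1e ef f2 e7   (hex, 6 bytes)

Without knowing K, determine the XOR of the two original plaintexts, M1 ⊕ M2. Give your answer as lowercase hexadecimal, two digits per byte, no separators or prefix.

ae4a64b14ad1

C1 ⊕ C2 = (M1 ⊕ K) ⊕ (M2 ⊕ K) = M1 ⊕ M2 — the shared key cancels under XOR.
byte 0: 01011000 xor 11110110 = 10101110
byte 1: 01001000 xor 00000010 = 01001010
byte 2: 01111010 xor 00011110 = 01100100
byte 3: 01011110 xor 11101111 = 10110001
byte 4: 10111000 xor 11110010 = 01001010
byte 5: 00110110 xor 11100111 = 11010001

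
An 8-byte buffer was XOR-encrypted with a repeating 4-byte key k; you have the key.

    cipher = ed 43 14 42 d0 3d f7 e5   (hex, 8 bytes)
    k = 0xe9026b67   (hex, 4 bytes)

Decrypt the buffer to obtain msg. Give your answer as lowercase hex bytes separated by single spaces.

04 41 7f 25 39 3f 9c 82

The 4-byte key repeats, so the effective keystream is e9 02 6b 67 e9 02 6b 67.
byte 0: ed XOR e9 = 04
byte 1: 43 XOR 02 = 41
byte 2: 14 XOR 6b = 7f
byte 3: 42 XOR 67 = 25
byte 4: d0 XOR e9 = 39
byte 5: 3d XOR 02 = 3f
byte 6: f7 XOR 6b = 9c
byte 7: e5 XOR 67 = 82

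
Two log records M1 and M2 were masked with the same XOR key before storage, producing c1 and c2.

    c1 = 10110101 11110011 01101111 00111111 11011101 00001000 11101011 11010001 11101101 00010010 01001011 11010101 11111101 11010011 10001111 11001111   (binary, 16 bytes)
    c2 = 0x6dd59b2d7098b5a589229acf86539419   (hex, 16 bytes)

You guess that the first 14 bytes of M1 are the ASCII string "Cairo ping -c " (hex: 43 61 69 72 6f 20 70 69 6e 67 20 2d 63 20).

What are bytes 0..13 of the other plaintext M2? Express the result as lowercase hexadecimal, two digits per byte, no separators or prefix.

First, c1 ⊕ c2 = (M1 ⊕ K) ⊕ (M2 ⊕ K) = M1 ⊕ M2, so the key drops out. Then M2 = (M1 ⊕ M2) ⊕ M1 over the first 14 bytes.
byte 0: (b5 ⊕ 6d) ⊕ 43 = d8 ⊕ 43 = 9b
byte 1: (f3 ⊕ d5) ⊕ 61 = 26 ⊕ 61 = 47
byte 2: (6f ⊕ 9b) ⊕ 69 = f4 ⊕ 69 = 9d
byte 3: (3f ⊕ 2d) ⊕ 72 = 12 ⊕ 72 = 60
byte 4: (dd ⊕ 70) ⊕ 6f = ad ⊕ 6f = c2
byte 5: (08 ⊕ 98) ⊕ 20 = 90 ⊕ 20 = b0
byte 6: (eb ⊕ b5) ⊕ 70 = 5e ⊕ 70 = 2e
byte 7: (d1 ⊕ a5) ⊕ 69 = 74 ⊕ 69 = 1d
byte 8: (ed ⊕ 89) ⊕ 6e = 64 ⊕ 6e = 0a
byte 9: (12 ⊕ 22) ⊕ 67 = 30 ⊕ 67 = 57
byte 10: (4b ⊕ 9a) ⊕ 20 = d1 ⊕ 20 = f1
byte 11: (d5 ⊕ cf) ⊕ 2d = 1a ⊕ 2d = 37
byte 12: (fd ⊕ 86) ⊕ 63 = 7b ⊕ 63 = 18
byte 13: (d3 ⊕ 53) ⊕ 20 = 80 ⊕ 20 = a0

9b479d60c2b02e1d0a57f13718a0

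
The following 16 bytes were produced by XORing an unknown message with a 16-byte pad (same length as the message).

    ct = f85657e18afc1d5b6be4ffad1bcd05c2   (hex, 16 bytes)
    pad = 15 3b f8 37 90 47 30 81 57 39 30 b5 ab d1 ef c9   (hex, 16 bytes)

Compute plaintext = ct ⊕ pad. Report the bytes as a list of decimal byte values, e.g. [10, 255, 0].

XOR is its own inverse, so applying the key byte-wise gives the result directly.
f8 xor 15 = ed
56 xor 3b = 6d
57 xor f8 = af
e1 xor 37 = d6
8a xor 90 = 1a
fc xor 47 = bb
1d xor 30 = 2d
5b xor 81 = da
6b xor 57 = 3c
e4 xor 39 = dd
ff xor 30 = cf
ad xor b5 = 18
1b xor ab = b0
cd xor d1 = 1c
05 xor ef = ea
c2 xor c9 = 0b

[237, 109, 175, 214, 26, 187, 45, 218, 60, 221, 207, 24, 176, 28, 234, 11]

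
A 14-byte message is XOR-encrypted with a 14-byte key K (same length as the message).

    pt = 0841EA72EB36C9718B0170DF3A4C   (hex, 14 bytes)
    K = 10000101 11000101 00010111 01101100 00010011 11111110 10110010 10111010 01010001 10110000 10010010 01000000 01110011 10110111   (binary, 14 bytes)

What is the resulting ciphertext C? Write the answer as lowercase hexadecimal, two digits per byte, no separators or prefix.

8d84fd1ef8c87bcbdab1e29f49fb

08 XOR 85 = 8d
41 XOR c5 = 84
ea XOR 17 = fd
72 XOR 6c = 1e
eb XOR 13 = f8
36 XOR fe = c8
c9 XOR b2 = 7b
71 XOR ba = cb
8b XOR 51 = da
01 XOR b0 = b1
70 XOR 92 = e2
df XOR 40 = 9f
3a XOR 73 = 49
4c XOR b7 = fb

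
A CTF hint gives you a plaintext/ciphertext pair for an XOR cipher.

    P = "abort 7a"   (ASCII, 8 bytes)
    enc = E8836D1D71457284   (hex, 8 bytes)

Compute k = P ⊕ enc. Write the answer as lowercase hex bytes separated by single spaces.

89 e1 02 6f 05 65 45 e5

Since enc = P ⊕ k, XORing both sides with P gives k = P ⊕ enc.
61 XOR e8 = 89
62 XOR 83 = e1
6f XOR 6d = 02
72 XOR 1d = 6f
74 XOR 71 = 05
20 XOR 45 = 65
37 XOR 72 = 45
61 XOR 84 = e5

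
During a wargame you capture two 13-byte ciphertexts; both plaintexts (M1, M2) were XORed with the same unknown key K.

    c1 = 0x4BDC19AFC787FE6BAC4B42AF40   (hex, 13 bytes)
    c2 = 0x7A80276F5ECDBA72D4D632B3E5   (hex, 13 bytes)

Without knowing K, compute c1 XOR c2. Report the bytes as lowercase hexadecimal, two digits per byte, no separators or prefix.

c1 ⊕ c2 = (M1 ⊕ K) ⊕ (M2 ⊕ K) = M1 ⊕ M2 — the shared key cancels under XOR.
 75 ⊕ 122 =  49
220 ⊕ 128 =  92
 25 ⊕  39 =  62
175 ⊕ 111 = 192
199 ⊕  94 = 153
135 ⊕ 205 =  74
254 ⊕ 186 =  68
107 ⊕ 114 =  25
172 ⊕ 212 = 120
 75 ⊕ 214 = 157
 66 ⊕  50 = 112
175 ⊕ 179 =  28
 64 ⊕ 229 = 165

315c3ec0994a4419789d701ca5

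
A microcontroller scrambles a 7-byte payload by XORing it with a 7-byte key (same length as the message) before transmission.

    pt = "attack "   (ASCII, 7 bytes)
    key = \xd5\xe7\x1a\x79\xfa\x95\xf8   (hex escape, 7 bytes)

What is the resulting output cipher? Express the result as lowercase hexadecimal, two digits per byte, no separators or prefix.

b4936e1899fed8

XOR is its own inverse, so applying the key byte-wise gives the result directly.
byte 0: 61 XOR d5 = b4
byte 1: 74 XOR e7 = 93
byte 2: 74 XOR 1a = 6e
byte 3: 61 XOR 79 = 18
byte 4: 63 XOR fa = 99
byte 5: 6b XOR 95 = fe
byte 6: 20 XOR f8 = d8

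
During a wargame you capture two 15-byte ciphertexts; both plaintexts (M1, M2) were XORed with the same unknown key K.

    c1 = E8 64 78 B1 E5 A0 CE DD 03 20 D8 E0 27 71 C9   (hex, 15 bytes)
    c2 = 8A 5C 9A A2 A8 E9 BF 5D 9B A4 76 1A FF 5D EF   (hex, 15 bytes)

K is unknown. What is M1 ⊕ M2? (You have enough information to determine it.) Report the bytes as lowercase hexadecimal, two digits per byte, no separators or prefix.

6238e2134d4971809884aefad82c26

c1 ⊕ c2 = (M1 ⊕ K) ⊕ (M2 ⊕ K) = M1 ⊕ M2 — the shared key cancels under XOR.
e8 ^ 8a = 62
64 ^ 5c = 38
78 ^ 9a = e2
b1 ^ a2 = 13
e5 ^ a8 = 4d
a0 ^ e9 = 49
ce ^ bf = 71
dd ^ 5d = 80
03 ^ 9b = 98
20 ^ a4 = 84
d8 ^ 76 = ae
e0 ^ 1a = fa
27 ^ ff = d8
71 ^ 5d = 2c
c9 ^ ef = 26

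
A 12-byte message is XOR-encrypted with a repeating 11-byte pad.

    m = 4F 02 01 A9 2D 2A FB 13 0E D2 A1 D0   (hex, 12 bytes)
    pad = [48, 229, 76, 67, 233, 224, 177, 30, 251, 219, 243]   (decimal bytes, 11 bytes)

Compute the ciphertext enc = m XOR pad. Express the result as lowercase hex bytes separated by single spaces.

7f e7 4d ea c4 ca 4a 0d f5 09 52 e0

The 11-byte key repeats, so the effective keystream is 30 e5 4c 43 e9 e0 b1 1e fb db f3 30.
byte 0: 01001111 xor 00110000 = 01111111
byte 1: 00000010 xor 11100101 = 11100111
byte 2: 00000001 xor 01001100 = 01001101
byte 3: 10101001 xor 01000011 = 11101010
byte 4: 00101101 xor 11101001 = 11000100
byte 5: 00101010 xor 11100000 = 11001010
byte 6: 11111011 xor 10110001 = 01001010
byte 7: 00010011 xor 00011110 = 00001101
byte 8: 00001110 xor 11111011 = 11110101
byte 9: 11010010 xor 11011011 = 00001001
byte 10: 10100001 xor 11110011 = 01010010
byte 11: 11010000 xor 00110000 = 11100000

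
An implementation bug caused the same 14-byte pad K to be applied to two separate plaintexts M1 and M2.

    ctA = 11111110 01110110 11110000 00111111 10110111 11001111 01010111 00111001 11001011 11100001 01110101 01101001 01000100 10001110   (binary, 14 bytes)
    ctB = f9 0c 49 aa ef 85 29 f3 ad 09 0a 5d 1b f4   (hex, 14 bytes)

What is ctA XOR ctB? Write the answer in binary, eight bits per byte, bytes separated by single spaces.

ctA ⊕ ctB = (M1 ⊕ K) ⊕ (M2 ⊕ K) = M1 ⊕ M2 — the shared key cancels under XOR.
byte 0: fe XOR f9 = 07
byte 1: 76 XOR 0c = 7a
byte 2: f0 XOR 49 = b9
byte 3: 3f XOR aa = 95
byte 4: b7 XOR ef = 58
byte 5: cf XOR 85 = 4a
byte 6: 57 XOR 29 = 7e
byte 7: 39 XOR f3 = ca
byte 8: cb XOR ad = 66
byte 9: e1 XOR 09 = e8
byte 10: 75 XOR 0a = 7f
byte 11: 69 XOR 5d = 34
byte 12: 44 XOR 1b = 5f
byte 13: 8e XOR f4 = 7a

00000111 01111010 10111001 10010101 01011000 01001010 01111110 11001010 01100110 11101000 01111111 00110100 01011111 01111010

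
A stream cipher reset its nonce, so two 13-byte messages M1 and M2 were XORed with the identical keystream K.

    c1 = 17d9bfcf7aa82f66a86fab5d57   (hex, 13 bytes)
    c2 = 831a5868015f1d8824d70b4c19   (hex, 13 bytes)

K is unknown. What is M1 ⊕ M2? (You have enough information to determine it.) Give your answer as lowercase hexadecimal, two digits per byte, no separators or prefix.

94c3e7a77bf732ee8cb8a0114e

c1 ⊕ c2 = (M1 ⊕ K) ⊕ (M2 ⊕ K) = M1 ⊕ M2 — the shared key cancels under XOR.
byte 0: 17 xor 83 = 94
byte 1: d9 xor 1a = c3
byte 2: bf xor 58 = e7
byte 3: cf xor 68 = a7
byte 4: 7a xor 01 = 7b
byte 5: a8 xor 5f = f7
byte 6: 2f xor 1d = 32
byte 7: 66 xor 88 = ee
byte 8: a8 xor 24 = 8c
byte 9: 6f xor d7 = b8
byte 10: ab xor 0b = a0
byte 11: 5d xor 4c = 11
byte 12: 57 xor 19 = 4e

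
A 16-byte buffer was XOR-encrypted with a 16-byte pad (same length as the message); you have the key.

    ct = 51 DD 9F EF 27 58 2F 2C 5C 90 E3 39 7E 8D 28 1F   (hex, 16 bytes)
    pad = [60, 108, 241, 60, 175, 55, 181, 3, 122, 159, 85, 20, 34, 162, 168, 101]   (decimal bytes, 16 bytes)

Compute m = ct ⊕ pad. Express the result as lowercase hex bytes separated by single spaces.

6d b1 6e d3 88 6f 9a 2f 26 0f b6 2d 5c 2f 80 7a

XOR is its own inverse, so applying the key byte-wise gives the result directly.
01010001 ^ 00111100 = 01101101
11011101 ^ 01101100 = 10110001
10011111 ^ 11110001 = 01101110
11101111 ^ 00111100 = 11010011
00100111 ^ 10101111 = 10001000
01011000 ^ 00110111 = 01101111
00101111 ^ 10110101 = 10011010
00101100 ^ 00000011 = 00101111
01011100 ^ 01111010 = 00100110
10010000 ^ 10011111 = 00001111
11100011 ^ 01010101 = 10110110
00111001 ^ 00010100 = 00101101
01111110 ^ 00100010 = 01011100
10001101 ^ 10100010 = 00101111
00101000 ^ 10101000 = 10000000
00011111 ^ 01100101 = 01111010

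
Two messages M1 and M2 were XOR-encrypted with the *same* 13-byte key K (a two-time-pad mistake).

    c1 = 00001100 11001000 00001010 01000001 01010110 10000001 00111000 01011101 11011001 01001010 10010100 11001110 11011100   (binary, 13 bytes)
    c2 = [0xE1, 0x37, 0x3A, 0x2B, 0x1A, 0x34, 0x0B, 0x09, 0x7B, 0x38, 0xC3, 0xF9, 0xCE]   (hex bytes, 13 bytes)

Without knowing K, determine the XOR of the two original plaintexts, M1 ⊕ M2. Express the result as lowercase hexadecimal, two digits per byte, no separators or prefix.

edff306a4cb53354a272573712

c1 ⊕ c2 = (M1 ⊕ K) ⊕ (M2 ⊕ K) = M1 ⊕ M2 — the shared key cancels under XOR.
byte 0:  12 XOR 225 = 237
byte 1: 200 XOR  55 = 255
byte 2:  10 XOR  58 =  48
byte 3:  65 XOR  43 = 106
byte 4:  86 XOR  26 =  76
byte 5: 129 XOR  52 = 181
byte 6:  56 XOR  11 =  51
byte 7:  93 XOR   9 =  84
byte 8: 217 XOR 123 = 162
byte 9:  74 XOR  56 = 114
byte 10: 148 XOR 195 =  87
byte 11: 206 XOR 249 =  55
byte 12: 220 XOR 206 =  18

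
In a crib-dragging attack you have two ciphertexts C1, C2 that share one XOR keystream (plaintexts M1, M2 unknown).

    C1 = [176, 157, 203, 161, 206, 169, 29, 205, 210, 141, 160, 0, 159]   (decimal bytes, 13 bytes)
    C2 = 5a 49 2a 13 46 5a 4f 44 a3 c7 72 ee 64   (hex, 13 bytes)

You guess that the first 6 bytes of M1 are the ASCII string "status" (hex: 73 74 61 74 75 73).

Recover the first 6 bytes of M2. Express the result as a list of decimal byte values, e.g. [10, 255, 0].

First, C1 ⊕ C2 = (M1 ⊕ K) ⊕ (M2 ⊕ K) = M1 ⊕ M2, so the key drops out. Then M2 = (M1 ⊕ M2) ⊕ M1 over the first 6 bytes.
byte 0: (b0 ^ 5a) ^ 73 = ea ^ 73 = 99
byte 1: (9d ^ 49) ^ 74 = d4 ^ 74 = a0
byte 2: (cb ^ 2a) ^ 61 = e1 ^ 61 = 80
byte 3: (a1 ^ 13) ^ 74 = b2 ^ 74 = c6
byte 4: (ce ^ 46) ^ 75 = 88 ^ 75 = fd
byte 5: (a9 ^ 5a) ^ 73 = f3 ^ 73 = 80

[153, 160, 128, 198, 253, 128]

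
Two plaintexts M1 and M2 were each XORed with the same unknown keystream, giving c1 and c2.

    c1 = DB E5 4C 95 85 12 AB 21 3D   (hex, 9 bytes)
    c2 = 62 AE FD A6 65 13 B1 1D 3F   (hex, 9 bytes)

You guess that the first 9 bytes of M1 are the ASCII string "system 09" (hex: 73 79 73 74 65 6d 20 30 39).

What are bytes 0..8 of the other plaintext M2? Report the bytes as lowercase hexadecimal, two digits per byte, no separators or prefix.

ca32c247856c3a0c3b

First, c1 ⊕ c2 = (M1 ⊕ K) ⊕ (M2 ⊕ K) = M1 ⊕ M2, so the key drops out. Then M2 = (M1 ⊕ M2) ⊕ M1 over the first 9 bytes.
byte 0: (db xor 62) xor 73 = b9 xor 73 = ca
byte 1: (e5 xor ae) xor 79 = 4b xor 79 = 32
byte 2: (4c xor fd) xor 73 = b1 xor 73 = c2
byte 3: (95 xor a6) xor 74 = 33 xor 74 = 47
byte 4: (85 xor 65) xor 65 = e0 xor 65 = 85
byte 5: (12 xor 13) xor 6d = 01 xor 6d = 6c
byte 6: (ab xor b1) xor 20 = 1a xor 20 = 3a
byte 7: (21 xor 1d) xor 30 = 3c xor 30 = 0c
byte 8: (3d xor 3f) xor 39 = 02 xor 39 = 3b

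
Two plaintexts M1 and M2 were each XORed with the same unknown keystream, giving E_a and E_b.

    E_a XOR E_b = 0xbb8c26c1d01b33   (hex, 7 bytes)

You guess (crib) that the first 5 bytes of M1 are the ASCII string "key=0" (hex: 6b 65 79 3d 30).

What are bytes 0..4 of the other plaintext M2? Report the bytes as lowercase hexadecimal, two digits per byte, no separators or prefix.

Since E_a ⊕ E_b = M1 ⊕ M2, XORing with the guessed M1 bytes yields the corresponding M2 bytes: M2 = (E_a ⊕ E_b) ⊕ M1.
byte 0: bb ⊕ 6b = d0
byte 1: 8c ⊕ 65 = e9
byte 2: 26 ⊕ 79 = 5f
byte 3: c1 ⊕ 3d = fc
byte 4: d0 ⊕ 30 = e0

d0e95ffce0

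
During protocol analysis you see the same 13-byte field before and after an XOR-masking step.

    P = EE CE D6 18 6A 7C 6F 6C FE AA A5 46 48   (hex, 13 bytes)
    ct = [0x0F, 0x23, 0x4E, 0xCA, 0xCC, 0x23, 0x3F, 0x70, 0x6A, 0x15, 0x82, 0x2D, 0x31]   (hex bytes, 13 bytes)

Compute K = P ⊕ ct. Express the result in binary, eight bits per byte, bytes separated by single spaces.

Since ct = P ⊕ K, XORing both sides with P gives K = P ⊕ ct.
byte 0: 238 XOR  15 = 225
byte 1: 206 XOR  35 = 237
byte 2: 214 XOR  78 = 152
byte 3:  24 XOR 202 = 210
byte 4: 106 XOR 204 = 166
byte 5: 124 XOR  35 =  95
byte 6: 111 XOR  63 =  80
byte 7: 108 XOR 112 =  28
byte 8: 254 XOR 106 = 148
byte 9: 170 XOR  21 = 191
byte 10: 165 XOR 130 =  39
byte 11:  70 XOR  45 = 107
byte 12:  72 XOR  49 = 121

11100001 11101101 10011000 11010010 10100110 01011111 01010000 00011100 10010100 10111111 00100111 01101011 01111001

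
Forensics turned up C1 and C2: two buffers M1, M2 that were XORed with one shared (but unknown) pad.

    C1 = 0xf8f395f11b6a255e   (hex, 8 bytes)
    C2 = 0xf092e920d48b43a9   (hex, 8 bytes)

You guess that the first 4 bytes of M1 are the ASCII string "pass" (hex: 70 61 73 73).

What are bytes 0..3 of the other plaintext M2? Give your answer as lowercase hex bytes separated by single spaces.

78 00 0f a2

First, C1 ⊕ C2 = (M1 ⊕ K) ⊕ (M2 ⊕ K) = M1 ⊕ M2, so the key drops out. Then M2 = (M1 ⊕ M2) ⊕ M1 over the first 4 bytes.
byte 0: (f8 XOR f0) XOR 70 = 08 XOR 70 = 78
byte 1: (f3 XOR 92) XOR 61 = 61 XOR 61 = 00
byte 2: (95 XOR e9) XOR 73 = 7c XOR 73 = 0f
byte 3: (f1 XOR 20) XOR 73 = d1 XOR 73 = a2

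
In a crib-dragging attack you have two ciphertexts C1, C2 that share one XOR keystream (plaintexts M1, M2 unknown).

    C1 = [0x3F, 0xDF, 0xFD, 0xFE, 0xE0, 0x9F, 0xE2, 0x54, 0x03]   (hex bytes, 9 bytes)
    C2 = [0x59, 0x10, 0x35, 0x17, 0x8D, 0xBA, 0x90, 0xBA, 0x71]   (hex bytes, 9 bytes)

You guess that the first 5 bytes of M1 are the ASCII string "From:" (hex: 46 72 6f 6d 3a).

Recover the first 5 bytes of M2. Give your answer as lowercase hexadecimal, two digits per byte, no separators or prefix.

20bda78457

First, C1 ⊕ C2 = (M1 ⊕ K) ⊕ (M2 ⊕ K) = M1 ⊕ M2, so the key drops out. Then M2 = (M1 ⊕ M2) ⊕ M1 over the first 5 bytes.
byte 0: (3f XOR 59) XOR 46 = 66 XOR 46 = 20
byte 1: (df XOR 10) XOR 72 = cf XOR 72 = bd
byte 2: (fd XOR 35) XOR 6f = c8 XOR 6f = a7
byte 3: (fe XOR 17) XOR 6d = e9 XOR 6d = 84
byte 4: (e0 XOR 8d) XOR 3a = 6d XOR 3a = 57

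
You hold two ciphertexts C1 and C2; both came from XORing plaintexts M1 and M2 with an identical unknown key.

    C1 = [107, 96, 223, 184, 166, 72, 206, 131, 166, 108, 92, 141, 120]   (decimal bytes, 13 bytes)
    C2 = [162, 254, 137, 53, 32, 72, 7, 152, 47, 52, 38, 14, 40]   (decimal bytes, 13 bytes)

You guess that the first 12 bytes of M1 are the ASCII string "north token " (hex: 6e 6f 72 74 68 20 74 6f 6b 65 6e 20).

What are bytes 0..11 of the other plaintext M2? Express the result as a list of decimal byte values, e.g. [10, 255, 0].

First, C1 ⊕ C2 = (M1 ⊕ K) ⊕ (M2 ⊕ K) = M1 ⊕ M2, so the key drops out. Then M2 = (M1 ⊕ M2) ⊕ M1 over the first 12 bytes.
byte 0: (6b ^ a2) ^ 6e = c9 ^ 6e = a7
byte 1: (60 ^ fe) ^ 6f = 9e ^ 6f = f1
byte 2: (df ^ 89) ^ 72 = 56 ^ 72 = 24
byte 3: (b8 ^ 35) ^ 74 = 8d ^ 74 = f9
byte 4: (a6 ^ 20) ^ 68 = 86 ^ 68 = ee
byte 5: (48 ^ 48) ^ 20 = 00 ^ 20 = 20
byte 6: (ce ^ 07) ^ 74 = c9 ^ 74 = bd
byte 7: (83 ^ 98) ^ 6f = 1b ^ 6f = 74
byte 8: (a6 ^ 2f) ^ 6b = 89 ^ 6b = e2
byte 9: (6c ^ 34) ^ 65 = 58 ^ 65 = 3d
byte 10: (5c ^ 26) ^ 6e = 7a ^ 6e = 14
byte 11: (8d ^ 0e) ^ 20 = 83 ^ 20 = a3

[167, 241, 36, 249, 238, 32, 189, 116, 226, 61, 20, 163]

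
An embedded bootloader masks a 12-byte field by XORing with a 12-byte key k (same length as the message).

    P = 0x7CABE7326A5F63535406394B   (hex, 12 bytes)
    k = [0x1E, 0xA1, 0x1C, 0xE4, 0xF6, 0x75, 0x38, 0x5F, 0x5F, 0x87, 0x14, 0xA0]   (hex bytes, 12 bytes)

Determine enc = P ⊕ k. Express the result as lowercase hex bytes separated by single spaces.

7c xor 1e = 62
ab xor a1 = 0a
e7 xor 1c = fb
32 xor e4 = d6
6a xor f6 = 9c
5f xor 75 = 2a
63 xor 38 = 5b
53 xor 5f = 0c
54 xor 5f = 0b
06 xor 87 = 81
39 xor 14 = 2d
4b xor a0 = eb

62 0a fb d6 9c 2a 5b 0c 0b 81 2d eb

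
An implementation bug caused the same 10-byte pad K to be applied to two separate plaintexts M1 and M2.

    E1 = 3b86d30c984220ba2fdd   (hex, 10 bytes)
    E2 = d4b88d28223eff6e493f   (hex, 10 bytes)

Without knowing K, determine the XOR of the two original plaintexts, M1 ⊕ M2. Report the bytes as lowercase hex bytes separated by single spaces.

E1 ⊕ E2 = (M1 ⊕ K) ⊕ (M2 ⊕ K) = M1 ⊕ M2 — the shared key cancels under XOR.
00111011 ^ 11010100 = 11101111
10000110 ^ 10111000 = 00111110
11010011 ^ 10001101 = 01011110
00001100 ^ 00101000 = 00100100
10011000 ^ 00100010 = 10111010
01000010 ^ 00111110 = 01111100
00100000 ^ 11111111 = 11011111
10111010 ^ 01101110 = 11010100
00101111 ^ 01001001 = 01100110
11011101 ^ 00111111 = 11100010

ef 3e 5e 24 ba 7c df d4 66 e2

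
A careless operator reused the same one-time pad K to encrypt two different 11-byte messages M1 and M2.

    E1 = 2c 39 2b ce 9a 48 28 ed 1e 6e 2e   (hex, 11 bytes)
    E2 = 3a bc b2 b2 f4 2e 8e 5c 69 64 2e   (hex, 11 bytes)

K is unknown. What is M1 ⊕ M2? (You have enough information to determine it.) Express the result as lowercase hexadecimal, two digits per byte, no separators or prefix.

E1 ⊕ E2 = (M1 ⊕ K) ⊕ (M2 ⊕ K) = M1 ⊕ M2 — the shared key cancels under XOR.
2c ^ 3a = 16
39 ^ bc = 85
2b ^ b2 = 99
ce ^ b2 = 7c
9a ^ f4 = 6e
48 ^ 2e = 66
28 ^ 8e = a6
ed ^ 5c = b1
1e ^ 69 = 77
6e ^ 64 = 0a
2e ^ 2e = 00

1685997c6e66a6b1770a00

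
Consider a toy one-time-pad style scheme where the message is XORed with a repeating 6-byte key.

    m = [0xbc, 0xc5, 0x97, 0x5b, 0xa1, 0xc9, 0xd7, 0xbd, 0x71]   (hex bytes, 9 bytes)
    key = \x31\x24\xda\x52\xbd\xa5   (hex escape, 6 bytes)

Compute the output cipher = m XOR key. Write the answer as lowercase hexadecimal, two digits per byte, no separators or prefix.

8de14d091c6ce699ab

The 6-byte key repeats, so the effective keystream is 31 24 da 52 bd a5 31 24 da.
byte 0: 188 ^  49 = 141
byte 1: 197 ^  36 = 225
byte 2: 151 ^ 218 =  77
byte 3:  91 ^  82 =   9
byte 4: 161 ^ 189 =  28
byte 5: 201 ^ 165 = 108
byte 6: 215 ^  49 = 230
byte 7: 189 ^  36 = 153
byte 8: 113 ^ 218 = 171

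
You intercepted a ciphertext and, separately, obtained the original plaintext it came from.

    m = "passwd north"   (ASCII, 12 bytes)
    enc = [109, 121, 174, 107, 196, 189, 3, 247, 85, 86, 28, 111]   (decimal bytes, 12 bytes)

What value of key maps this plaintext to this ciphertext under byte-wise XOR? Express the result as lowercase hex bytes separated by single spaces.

1d 18 dd 18 b3 d9 23 99 3a 24 68 07

Since enc = m ⊕ key, XORing both sides with m gives key = m ⊕ enc.
70 xor 6d = 1d
61 xor 79 = 18
73 xor ae = dd
73 xor 6b = 18
77 xor c4 = b3
64 xor bd = d9
20 xor 03 = 23
6e xor f7 = 99
6f xor 55 = 3a
72 xor 56 = 24
74 xor 1c = 68
68 xor 6f = 07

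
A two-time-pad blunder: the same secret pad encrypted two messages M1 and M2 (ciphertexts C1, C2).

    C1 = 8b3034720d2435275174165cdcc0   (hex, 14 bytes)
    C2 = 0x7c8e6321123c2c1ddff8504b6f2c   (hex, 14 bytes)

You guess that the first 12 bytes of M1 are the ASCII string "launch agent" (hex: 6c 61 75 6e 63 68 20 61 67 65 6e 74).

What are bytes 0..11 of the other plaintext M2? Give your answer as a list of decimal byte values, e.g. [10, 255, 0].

[155, 223, 34, 61, 124, 112, 57, 91, 233, 233, 40, 99]

First, C1 ⊕ C2 = (M1 ⊕ K) ⊕ (M2 ⊕ K) = M1 ⊕ M2, so the key drops out. Then M2 = (M1 ⊕ M2) ⊕ M1 over the first 12 bytes.
byte 0: (8b ⊕ 7c) ⊕ 6c = f7 ⊕ 6c = 9b
byte 1: (30 ⊕ 8e) ⊕ 61 = be ⊕ 61 = df
byte 2: (34 ⊕ 63) ⊕ 75 = 57 ⊕ 75 = 22
byte 3: (72 ⊕ 21) ⊕ 6e = 53 ⊕ 6e = 3d
byte 4: (0d ⊕ 12) ⊕ 63 = 1f ⊕ 63 = 7c
byte 5: (24 ⊕ 3c) ⊕ 68 = 18 ⊕ 68 = 70
byte 6: (35 ⊕ 2c) ⊕ 20 = 19 ⊕ 20 = 39
byte 7: (27 ⊕ 1d) ⊕ 61 = 3a ⊕ 61 = 5b
byte 8: (51 ⊕ df) ⊕ 67 = 8e ⊕ 67 = e9
byte 9: (74 ⊕ f8) ⊕ 65 = 8c ⊕ 65 = e9
byte 10: (16 ⊕ 50) ⊕ 6e = 46 ⊕ 6e = 28
byte 11: (5c ⊕ 4b) ⊕ 74 = 17 ⊕ 74 = 63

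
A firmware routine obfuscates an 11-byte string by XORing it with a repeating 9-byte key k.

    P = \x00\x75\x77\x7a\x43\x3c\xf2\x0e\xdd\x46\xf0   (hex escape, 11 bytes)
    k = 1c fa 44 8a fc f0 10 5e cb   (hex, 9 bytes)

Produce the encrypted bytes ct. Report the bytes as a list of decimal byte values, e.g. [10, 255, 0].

The 9-byte key repeats, so the effective keystream is 1c fa 44 8a fc f0 10 5e cb 1c fa.
byte 0:   0 ⊕  28 =  28
byte 1: 117 ⊕ 250 = 143
byte 2: 119 ⊕  68 =  51
byte 3: 122 ⊕ 138 = 240
byte 4:  67 ⊕ 252 = 191
byte 5:  60 ⊕ 240 = 204
byte 6: 242 ⊕  16 = 226
byte 7:  14 ⊕  94 =  80
byte 8: 221 ⊕ 203 =  22
byte 9:  70 ⊕  28 =  90
byte 10: 240 ⊕ 250 =  10

[28, 143, 51, 240, 191, 204, 226, 80, 22, 90, 10]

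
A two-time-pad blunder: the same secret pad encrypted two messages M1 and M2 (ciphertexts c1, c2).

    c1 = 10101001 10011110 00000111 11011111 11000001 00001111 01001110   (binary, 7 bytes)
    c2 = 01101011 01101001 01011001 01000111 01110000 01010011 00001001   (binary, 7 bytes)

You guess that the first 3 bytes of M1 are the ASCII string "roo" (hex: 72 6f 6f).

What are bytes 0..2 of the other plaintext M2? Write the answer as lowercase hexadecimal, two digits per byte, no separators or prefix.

First, c1 ⊕ c2 = (M1 ⊕ K) ⊕ (M2 ⊕ K) = M1 ⊕ M2, so the key drops out. Then M2 = (M1 ⊕ M2) ⊕ M1 over the first 3 bytes.
byte 0: (a9 xor 6b) xor 72 = c2 xor 72 = b0
byte 1: (9e xor 69) xor 6f = f7 xor 6f = 98
byte 2: (07 xor 59) xor 6f = 5e xor 6f = 31

b09831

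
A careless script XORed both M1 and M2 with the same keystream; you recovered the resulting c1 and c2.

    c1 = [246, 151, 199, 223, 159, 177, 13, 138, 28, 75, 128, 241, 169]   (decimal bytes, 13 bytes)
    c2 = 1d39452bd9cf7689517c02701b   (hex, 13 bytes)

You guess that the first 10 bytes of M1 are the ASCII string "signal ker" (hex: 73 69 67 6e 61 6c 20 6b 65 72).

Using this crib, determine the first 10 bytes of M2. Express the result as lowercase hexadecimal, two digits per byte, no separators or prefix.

98c7e59a27125b682845

First, c1 ⊕ c2 = (M1 ⊕ K) ⊕ (M2 ⊕ K) = M1 ⊕ M2, so the key drops out. Then M2 = (M1 ⊕ M2) ⊕ M1 over the first 10 bytes.
byte 0: (f6 XOR 1d) XOR 73 = eb XOR 73 = 98
byte 1: (97 XOR 39) XOR 69 = ae XOR 69 = c7
byte 2: (c7 XOR 45) XOR 67 = 82 XOR 67 = e5
byte 3: (df XOR 2b) XOR 6e = f4 XOR 6e = 9a
byte 4: (9f XOR d9) XOR 61 = 46 XOR 61 = 27
byte 5: (b1 XOR cf) XOR 6c = 7e XOR 6c = 12
byte 6: (0d XOR 76) XOR 20 = 7b XOR 20 = 5b
byte 7: (8a XOR 89) XOR 6b = 03 XOR 6b = 68
byte 8: (1c XOR 51) XOR 65 = 4d XOR 65 = 28
byte 9: (4b XOR 7c) XOR 72 = 37 XOR 72 = 45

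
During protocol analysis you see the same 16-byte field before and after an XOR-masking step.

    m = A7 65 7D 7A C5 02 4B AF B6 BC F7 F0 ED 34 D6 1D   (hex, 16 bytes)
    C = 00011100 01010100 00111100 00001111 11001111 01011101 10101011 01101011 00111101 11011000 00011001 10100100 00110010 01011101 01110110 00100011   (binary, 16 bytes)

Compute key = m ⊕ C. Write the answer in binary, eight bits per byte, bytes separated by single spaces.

10111011 00110001 01000001 01110101 00001010 01011111 11100000 11000100 10001011 01100100 11101110 01010100 11011111 01101001 10100000 00111110

Since C = m ⊕ key, XORing both sides with m gives key = m ⊕ C.
byte 0: a7 xor 1c = bb
byte 1: 65 xor 54 = 31
byte 2: 7d xor 3c = 41
byte 3: 7a xor 0f = 75
byte 4: c5 xor cf = 0a
byte 5: 02 xor 5d = 5f
byte 6: 4b xor ab = e0
byte 7: af xor 6b = c4
byte 8: b6 xor 3d = 8b
byte 9: bc xor d8 = 64
byte 10: f7 xor 19 = ee
byte 11: f0 xor a4 = 54
byte 12: ed xor 32 = df
byte 13: 34 xor 5d = 69
byte 14: d6 xor 76 = a0
byte 15: 1d xor 23 = 3e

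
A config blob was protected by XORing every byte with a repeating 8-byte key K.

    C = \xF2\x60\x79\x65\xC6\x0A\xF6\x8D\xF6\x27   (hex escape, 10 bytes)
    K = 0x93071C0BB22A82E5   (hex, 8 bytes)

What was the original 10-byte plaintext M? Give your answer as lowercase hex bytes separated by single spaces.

The 8-byte key repeats, so the effective keystream is 93 07 1c 0b b2 2a 82 e5 93 07.
byte 0: f2 ⊕ 93 = 61
byte 1: 60 ⊕ 07 = 67
byte 2: 79 ⊕ 1c = 65
byte 3: 65 ⊕ 0b = 6e
byte 4: c6 ⊕ b2 = 74
byte 5: 0a ⊕ 2a = 20
byte 6: f6 ⊕ 82 = 74
byte 7: 8d ⊕ e5 = 68
byte 8: f6 ⊕ 93 = 65
byte 9: 27 ⊕ 07 = 20

61 67 65 6e 74 20 74 68 65 20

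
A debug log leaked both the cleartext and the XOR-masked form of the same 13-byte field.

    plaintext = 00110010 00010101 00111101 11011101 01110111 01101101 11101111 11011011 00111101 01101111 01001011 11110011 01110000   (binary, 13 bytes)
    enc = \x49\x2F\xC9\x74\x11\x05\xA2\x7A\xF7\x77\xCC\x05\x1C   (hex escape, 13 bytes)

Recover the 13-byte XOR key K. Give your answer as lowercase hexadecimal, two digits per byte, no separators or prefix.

7b3af4a966684da1ca1887f66c

Since enc = plaintext ⊕ K, XORing both sides with plaintext gives K = plaintext ⊕ enc.
 50 XOR  73 = 123
 21 XOR  47 =  58
 61 XOR 201 = 244
221 XOR 116 = 169
119 XOR  17 = 102
109 XOR   5 = 104
239 XOR 162 =  77
219 XOR 122 = 161
 61 XOR 247 = 202
111 XOR 119 =  24
 75 XOR 204 = 135
243 XOR   5 = 246
112 XOR  28 = 108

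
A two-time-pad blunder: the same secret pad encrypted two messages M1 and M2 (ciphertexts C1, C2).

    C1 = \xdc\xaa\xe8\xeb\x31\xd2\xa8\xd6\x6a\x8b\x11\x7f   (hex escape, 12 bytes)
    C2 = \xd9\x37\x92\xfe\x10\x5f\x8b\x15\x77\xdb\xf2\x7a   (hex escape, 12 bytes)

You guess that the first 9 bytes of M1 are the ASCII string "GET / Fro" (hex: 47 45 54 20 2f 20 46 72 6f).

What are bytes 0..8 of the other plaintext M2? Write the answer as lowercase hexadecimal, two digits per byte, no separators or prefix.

42d82e350ead65b172

First, C1 ⊕ C2 = (M1 ⊕ K) ⊕ (M2 ⊕ K) = M1 ⊕ M2, so the key drops out. Then M2 = (M1 ⊕ M2) ⊕ M1 over the first 9 bytes.
byte 0: (dc ^ d9) ^ 47 = 05 ^ 47 = 42
byte 1: (aa ^ 37) ^ 45 = 9d ^ 45 = d8
byte 2: (e8 ^ 92) ^ 54 = 7a ^ 54 = 2e
byte 3: (eb ^ fe) ^ 20 = 15 ^ 20 = 35
byte 4: (31 ^ 10) ^ 2f = 21 ^ 2f = 0e
byte 5: (d2 ^ 5f) ^ 20 = 8d ^ 20 = ad
byte 6: (a8 ^ 8b) ^ 46 = 23 ^ 46 = 65
byte 7: (d6 ^ 15) ^ 72 = c3 ^ 72 = b1
byte 8: (6a ^ 77) ^ 6f = 1d ^ 6f = 72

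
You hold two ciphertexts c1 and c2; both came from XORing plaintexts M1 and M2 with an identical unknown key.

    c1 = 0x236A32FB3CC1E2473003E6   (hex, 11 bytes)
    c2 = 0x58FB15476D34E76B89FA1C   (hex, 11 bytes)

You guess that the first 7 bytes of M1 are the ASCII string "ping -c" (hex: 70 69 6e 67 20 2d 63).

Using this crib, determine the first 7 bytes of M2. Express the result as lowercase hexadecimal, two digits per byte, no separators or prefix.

0bf849db71d866

First, c1 ⊕ c2 = (M1 ⊕ K) ⊕ (M2 ⊕ K) = M1 ⊕ M2, so the key drops out. Then M2 = (M1 ⊕ M2) ⊕ M1 over the first 7 bytes.
byte 0: (23 ^ 58) ^ 70 = 7b ^ 70 = 0b
byte 1: (6a ^ fb) ^ 69 = 91 ^ 69 = f8
byte 2: (32 ^ 15) ^ 6e = 27 ^ 6e = 49
byte 3: (fb ^ 47) ^ 67 = bc ^ 67 = db
byte 4: (3c ^ 6d) ^ 20 = 51 ^ 20 = 71
byte 5: (c1 ^ 34) ^ 2d = f5 ^ 2d = d8
byte 6: (e2 ^ e7) ^ 63 = 05 ^ 63 = 66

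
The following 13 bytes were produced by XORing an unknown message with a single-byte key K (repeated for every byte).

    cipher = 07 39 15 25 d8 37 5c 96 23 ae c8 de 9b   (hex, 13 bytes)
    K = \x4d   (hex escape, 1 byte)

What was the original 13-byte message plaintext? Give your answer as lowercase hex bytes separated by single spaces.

4a 74 58 68 95 7a 11 db 6e e3 85 93 d6

The 1-byte key repeats, so the effective keystream is 4d 4d 4d 4d 4d 4d 4d 4d 4d 4d 4d 4d 4d.
byte 0: 07 ^ 4d = 4a
byte 1: 39 ^ 4d = 74
byte 2: 15 ^ 4d = 58
byte 3: 25 ^ 4d = 68
byte 4: d8 ^ 4d = 95
byte 5: 37 ^ 4d = 7a
byte 6: 5c ^ 4d = 11
byte 7: 96 ^ 4d = db
byte 8: 23 ^ 4d = 6e
byte 9: ae ^ 4d = e3
byte 10: c8 ^ 4d = 85
byte 11: de ^ 4d = 93
byte 12: 9b ^ 4d = d6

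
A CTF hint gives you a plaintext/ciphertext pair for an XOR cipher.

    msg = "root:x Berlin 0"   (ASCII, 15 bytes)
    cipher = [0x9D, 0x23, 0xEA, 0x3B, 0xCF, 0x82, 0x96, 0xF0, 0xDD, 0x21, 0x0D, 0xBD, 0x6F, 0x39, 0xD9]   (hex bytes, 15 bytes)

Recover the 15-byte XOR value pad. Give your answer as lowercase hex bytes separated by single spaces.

ef 4c 85 4f f5 fa b6 b2 b8 53 61 d4 01 19 e9

Since cipher = msg ⊕ pad, XORing both sides with msg gives pad = msg ⊕ cipher.
114 XOR 157 = 239
111 XOR  35 =  76
111 XOR 234 = 133
116 XOR  59 =  79
 58 XOR 207 = 245
120 XOR 130 = 250
 32 XOR 150 = 182
 66 XOR 240 = 178
101 XOR 221 = 184
114 XOR  33 =  83
108 XOR  13 =  97
105 XOR 189 = 212
110 XOR 111 =   1
 32 XOR  57 =  25
 48 XOR 217 = 233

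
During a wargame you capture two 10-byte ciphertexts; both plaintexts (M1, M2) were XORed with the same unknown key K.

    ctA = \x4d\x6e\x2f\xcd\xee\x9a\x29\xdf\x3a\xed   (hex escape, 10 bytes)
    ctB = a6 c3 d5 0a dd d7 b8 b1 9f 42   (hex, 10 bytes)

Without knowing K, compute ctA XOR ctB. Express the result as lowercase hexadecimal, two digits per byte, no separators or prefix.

ctA ⊕ ctB = (M1 ⊕ K) ⊕ (M2 ⊕ K) = M1 ⊕ M2 — the shared key cancels under XOR.
byte 0:  77 ⊕ 166 = 235
byte 1: 110 ⊕ 195 = 173
byte 2:  47 ⊕ 213 = 250
byte 3: 205 ⊕  10 = 199
byte 4: 238 ⊕ 221 =  51
byte 5: 154 ⊕ 215 =  77
byte 6:  41 ⊕ 184 = 145
byte 7: 223 ⊕ 177 = 110
byte 8:  58 ⊕ 159 = 165
byte 9: 237 ⊕  66 = 175

ebadfac7334d916ea5af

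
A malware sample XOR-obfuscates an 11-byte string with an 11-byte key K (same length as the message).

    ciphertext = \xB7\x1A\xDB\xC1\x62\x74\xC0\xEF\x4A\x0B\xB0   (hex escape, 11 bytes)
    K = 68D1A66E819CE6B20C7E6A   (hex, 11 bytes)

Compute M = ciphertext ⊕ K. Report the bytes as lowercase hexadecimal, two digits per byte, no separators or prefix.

dfcb7dafe3e8265d4675da

XOR is its own inverse, so applying the key byte-wise gives the result directly.
b7 ⊕ 68 = df
1a ⊕ d1 = cb
db ⊕ a6 = 7d
c1 ⊕ 6e = af
62 ⊕ 81 = e3
74 ⊕ 9c = e8
c0 ⊕ e6 = 26
ef ⊕ b2 = 5d
4a ⊕ 0c = 46
0b ⊕ 7e = 75
b0 ⊕ 6a = da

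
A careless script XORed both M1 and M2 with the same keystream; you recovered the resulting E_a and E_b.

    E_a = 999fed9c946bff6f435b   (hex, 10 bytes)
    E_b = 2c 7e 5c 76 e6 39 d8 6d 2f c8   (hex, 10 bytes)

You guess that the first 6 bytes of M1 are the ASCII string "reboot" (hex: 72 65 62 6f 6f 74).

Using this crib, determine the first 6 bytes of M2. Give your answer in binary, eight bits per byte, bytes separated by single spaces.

First, E_a ⊕ E_b = (M1 ⊕ K) ⊕ (M2 ⊕ K) = M1 ⊕ M2, so the key drops out. Then M2 = (M1 ⊕ M2) ⊕ M1 over the first 6 bytes.
byte 0: (99 ^ 2c) ^ 72 = b5 ^ 72 = c7
byte 1: (9f ^ 7e) ^ 65 = e1 ^ 65 = 84
byte 2: (ed ^ 5c) ^ 62 = b1 ^ 62 = d3
byte 3: (9c ^ 76) ^ 6f = ea ^ 6f = 85
byte 4: (94 ^ e6) ^ 6f = 72 ^ 6f = 1d
byte 5: (6b ^ 39) ^ 74 = 52 ^ 74 = 26

11000111 10000100 11010011 10000101 00011101 00100110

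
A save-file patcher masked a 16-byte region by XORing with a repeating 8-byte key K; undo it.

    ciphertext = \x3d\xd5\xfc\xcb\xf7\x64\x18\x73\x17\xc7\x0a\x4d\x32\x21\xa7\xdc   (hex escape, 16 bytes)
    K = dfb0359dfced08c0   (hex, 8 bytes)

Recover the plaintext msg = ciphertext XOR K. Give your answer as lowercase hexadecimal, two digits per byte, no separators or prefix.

The 8-byte key repeats, so the effective keystream is df b0 35 9d fc ed 08 c0 df b0 35 9d fc ed 08 c0.
byte 0: 3d XOR df = e2
byte 1: d5 XOR b0 = 65
byte 2: fc XOR 35 = c9
byte 3: cb XOR 9d = 56
byte 4: f7 XOR fc = 0b
byte 5: 64 XOR ed = 89
byte 6: 18 XOR 08 = 10
byte 7: 73 XOR c0 = b3
byte 8: 17 XOR df = c8
byte 9: c7 XOR b0 = 77
byte 10: 0a XOR 35 = 3f
byte 11: 4d XOR 9d = d0
byte 12: 32 XOR fc = ce
byte 13: 21 XOR ed = cc
byte 14: a7 XOR 08 = af
byte 15: dc XOR c0 = 1c

e265c9560b8910b3c8773fd0ceccaf1c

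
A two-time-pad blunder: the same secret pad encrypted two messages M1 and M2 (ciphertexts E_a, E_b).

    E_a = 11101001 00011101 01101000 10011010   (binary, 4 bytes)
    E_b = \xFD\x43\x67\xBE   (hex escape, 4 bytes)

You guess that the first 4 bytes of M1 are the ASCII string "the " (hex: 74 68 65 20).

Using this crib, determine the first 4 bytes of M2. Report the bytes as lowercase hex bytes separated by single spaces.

60 36 6a 04

First, E_a ⊕ E_b = (M1 ⊕ K) ⊕ (M2 ⊕ K) = M1 ⊕ M2, so the key drops out. Then M2 = (M1 ⊕ M2) ⊕ M1 over the first 4 bytes.
byte 0: (e9 ^ fd) ^ 74 = 14 ^ 74 = 60
byte 1: (1d ^ 43) ^ 68 = 5e ^ 68 = 36
byte 2: (68 ^ 67) ^ 65 = 0f ^ 65 = 6a
byte 3: (9a ^ be) ^ 20 = 24 ^ 20 = 04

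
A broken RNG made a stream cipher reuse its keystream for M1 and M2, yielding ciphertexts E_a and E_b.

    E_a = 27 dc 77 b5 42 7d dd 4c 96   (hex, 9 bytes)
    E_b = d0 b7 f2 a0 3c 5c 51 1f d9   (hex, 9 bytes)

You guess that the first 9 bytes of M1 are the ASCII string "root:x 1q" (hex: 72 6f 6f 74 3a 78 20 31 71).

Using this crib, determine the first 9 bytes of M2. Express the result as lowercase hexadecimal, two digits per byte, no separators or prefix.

8504ea614459ac623e

First, E_a ⊕ E_b = (M1 ⊕ K) ⊕ (M2 ⊕ K) = M1 ⊕ M2, so the key drops out. Then M2 = (M1 ⊕ M2) ⊕ M1 over the first 9 bytes.
byte 0: (27 xor d0) xor 72 = f7 xor 72 = 85
byte 1: (dc xor b7) xor 6f = 6b xor 6f = 04
byte 2: (77 xor f2) xor 6f = 85 xor 6f = ea
byte 3: (b5 xor a0) xor 74 = 15 xor 74 = 61
byte 4: (42 xor 3c) xor 3a = 7e xor 3a = 44
byte 5: (7d xor 5c) xor 78 = 21 xor 78 = 59
byte 6: (dd xor 51) xor 20 = 8c xor 20 = ac
byte 7: (4c xor 1f) xor 31 = 53 xor 31 = 62
byte 8: (96 xor d9) xor 71 = 4f xor 71 = 3e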